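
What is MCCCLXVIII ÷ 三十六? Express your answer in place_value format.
Convert MCCCLXVIII (Roman numeral) → 1000 + 100 + 100 + 100 + 50 + 10 + 5 + 1 + 1 + 1 = 1368 (decimal)
Convert 三十六 (Chinese numeral) → 3×10 + 6 = 36 (decimal)
Compute 1368 ÷ 36 = 38
Convert 38 (decimal) → 38 = 3×10 + 8 → 3 tens, 8 ones (place-value notation)
3 tens, 8 ones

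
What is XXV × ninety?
Convert XXV (Roman numeral) → 10 + 10 + 5 = 25 (decimal)
Convert ninety (English words) → 90 (decimal)
Compute 25 × 90 = 2250
2250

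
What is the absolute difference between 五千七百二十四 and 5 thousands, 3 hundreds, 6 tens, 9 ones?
Convert 五千七百二十四 (Chinese numeral) → 5×1000 + 7×100 + 2×10 + 4 = 5724 (decimal)
Convert 5 thousands, 3 hundreds, 6 tens, 9 ones (place-value notation) → 5×1000 + 3×100 + 6×10 + 9 = 5369 (decimal)
Compute |5724 - 5369| = 355
355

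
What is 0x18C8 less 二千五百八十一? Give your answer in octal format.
Convert 0x18C8 (hexadecimal) → 1×4096 + 8×256 + 12×16 + 8 = 6344 (decimal)
Convert 二千五百八十一 (Chinese numeral) → 2×1000 + 5×100 + 8×10 + 1 = 2581 (decimal)
Compute 6344 - 2581 = 3763
Convert 3763 (decimal) → 3763 = 7×512 + 2×64 + 6×8 + 3 → 0o7263 (octal)
0o7263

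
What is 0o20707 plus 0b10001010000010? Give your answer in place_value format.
Convert 0o20707 (octal) → 2×4096 + 7×64 + 7 = 8647 (decimal)
Convert 0b10001010000010 (binary) → 8192 + 512 + 128 + 2 = 8834 (decimal)
Compute 8647 + 8834 = 17481
Convert 17481 (decimal) → 17481 = 17×1000 + 4×100 + 8×10 + 1 → 17 thousands, 4 hundreds, 8 tens, 1 one (place-value notation)
17 thousands, 4 hundreds, 8 tens, 1 one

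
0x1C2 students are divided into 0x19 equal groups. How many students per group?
Convert 0x1C2 (hexadecimal) → 1×256 + 12×16 + 2 = 450 (decimal)
Convert 0x19 (hexadecimal) → 1×16 + 9 = 25 (decimal)
Compute 450 ÷ 25 = 18
18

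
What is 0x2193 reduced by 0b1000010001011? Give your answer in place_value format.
Convert 0x2193 (hexadecimal) → 2×4096 + 1×256 + 9×16 + 3 = 8595 (decimal)
Convert 0b1000010001011 (binary) → 4096 + 128 + 8 + 2 + 1 = 4235 (decimal)
Compute 8595 - 4235 = 4360
Convert 4360 (decimal) → 4360 = 4×1000 + 3×100 + 6×10 → 4 thousands, 3 hundreds, 6 tens (place-value notation)
4 thousands, 3 hundreds, 6 tens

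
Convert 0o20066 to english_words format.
Convert 0o20066 (octal) → 2×4096 + 6×8 + 6 = 8246 (decimal)
Convert 8246 (decimal) → 8246 = 8×1000 + 2×100 + 46 → eight thousand two hundred forty-six (English words)
eight thousand two hundred forty-six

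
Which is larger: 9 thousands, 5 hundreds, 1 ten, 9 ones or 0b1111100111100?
Convert 9 thousands, 5 hundreds, 1 ten, 9 ones (place-value notation) → 9×1000 + 5×100 + 1×10 + 9 = 9519 (decimal)
Convert 0b1111100111100 (binary) → 4096 + 2048 + 1024 + 512 + 256 + 32 + 16 + 8 + 4 = 7996 (decimal)
Compare 9519 vs 7996: larger = 9519
9519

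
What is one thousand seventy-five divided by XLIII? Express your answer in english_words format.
Convert one thousand seventy-five (English words) → 1×1000 + 75 = 1075 (decimal)
Convert XLIII (Roman numeral) → 40 + 1 + 1 + 1 = 43 (decimal)
Compute 1075 ÷ 43 = 25
Convert 25 (decimal) → twenty-five (English words)
twenty-five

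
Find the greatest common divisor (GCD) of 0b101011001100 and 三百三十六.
Convert 0b101011001100 (binary) → 2048 + 512 + 128 + 64 + 8 + 4 = 2764 (decimal)
Convert 三百三十六 (Chinese numeral) → 3×100 + 3×10 + 6 = 336 (decimal)
Compute gcd(2764, 336) = 4
4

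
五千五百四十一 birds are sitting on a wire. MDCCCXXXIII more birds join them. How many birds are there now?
Convert 五千五百四十一 (Chinese numeral) → 5×1000 + 5×100 + 4×10 + 1 = 5541 (decimal)
Convert MDCCCXXXIII (Roman numeral) → 1000 + 500 + 100 + 100 + 100 + 10 + 10 + 10 + 1 + 1 + 1 = 1833 (decimal)
Compute 5541 + 1833 = 7374
7374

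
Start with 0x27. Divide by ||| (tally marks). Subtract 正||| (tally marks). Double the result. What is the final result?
Convert 0x27 (hexadecimal) → 2×16 + 7 = 39 (decimal)
Start: 39
Convert ||| (tally marks) → 3 (decimal)
39 ÷ 3 = 13
Convert 正||| (tally marks) → 5 + 3 = 8 (decimal)
13 - 8 = 5
5 × 2 = 10
10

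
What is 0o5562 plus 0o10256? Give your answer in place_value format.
Convert 0o5562 (octal) → 5×512 + 5×64 + 6×8 + 2 = 2930 (decimal)
Convert 0o10256 (octal) → 1×4096 + 2×64 + 5×8 + 6 = 4270 (decimal)
Compute 2930 + 4270 = 7200
Convert 7200 (decimal) → 7200 = 7×1000 + 2×100 → 7 thousands, 2 hundreds (place-value notation)
7 thousands, 2 hundreds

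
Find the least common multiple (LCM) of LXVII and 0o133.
Convert LXVII (Roman numeral) → 50 + 10 + 5 + 1 + 1 = 67 (decimal)
Convert 0o133 (octal) → 1×64 + 3×8 + 3 = 91 (decimal)
Compute lcm(67, 91) = 6097
6097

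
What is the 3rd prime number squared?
The 3rd prime number = 5
Compute 5² = 5 × 5 = 25
25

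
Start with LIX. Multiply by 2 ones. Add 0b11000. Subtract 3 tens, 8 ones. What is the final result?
Convert LIX (Roman numeral) → 50 + 9 = 59 (decimal)
Start: 59
Convert 2 ones (place-value notation) → 2 (decimal)
59 × 2 = 118
Convert 0b11000 (binary) → 16 + 8 = 24 (decimal)
118 + 24 = 142
Convert 3 tens, 8 ones (place-value notation) → 3×10 + 8 = 38 (decimal)
142 - 38 = 104
104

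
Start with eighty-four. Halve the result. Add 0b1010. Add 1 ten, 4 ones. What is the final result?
Convert eighty-four (English words) → 84 (decimal)
Start: 84
84 ÷ 2 = 42
Convert 0b1010 (binary) → 8 + 2 = 10 (decimal)
42 + 10 = 52
Convert 1 ten, 4 ones (place-value notation) → 1×10 + 4 = 14 (decimal)
52 + 14 = 66
66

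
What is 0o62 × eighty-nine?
Convert 0o62 (octal) → 6×8 + 2 = 50 (decimal)
Convert eighty-nine (English words) → 89 (decimal)
Compute 50 × 89 = 4450
4450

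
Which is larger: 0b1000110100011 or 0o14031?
Convert 0b1000110100011 (binary) → 4096 + 256 + 128 + 32 + 2 + 1 = 4515 (decimal)
Convert 0o14031 (octal) → 1×4096 + 4×512 + 3×8 + 1 = 6169 (decimal)
Compare 4515 vs 6169: larger = 6169
6169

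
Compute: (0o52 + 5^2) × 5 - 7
Convert 0o52 (octal) → 5×8 + 2 = 42 (decimal)
Convert 5^2 (power) → 25 (decimal)
Expression in decimal: (42 + 25) × 5 - 7
Parentheses first: 42 + 25 = 67
Multiply: 67 × 5 = 335
Subtract: 335 - 7 = 328
328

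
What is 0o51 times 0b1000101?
Convert 0o51 (octal) → 5×8 + 1 = 41 (decimal)
Convert 0b1000101 (binary) → 64 + 4 + 1 = 69 (decimal)
Compute 41 × 69 = 2829
2829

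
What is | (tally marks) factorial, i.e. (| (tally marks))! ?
Convert | (tally marks) → 1 (decimal)
Compute 1! = 1
1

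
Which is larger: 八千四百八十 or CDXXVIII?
Convert 八千四百八十 (Chinese numeral) → 8×1000 + 4×100 + 8×10 = 8480 (decimal)
Convert CDXXVIII (Roman numeral) → 400 + 10 + 10 + 5 + 1 + 1 + 1 = 428 (decimal)
Compare 8480 vs 428: larger = 8480
8480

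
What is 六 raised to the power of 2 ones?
Convert 六 (Chinese numeral) → 6 (decimal)
Convert 2 ones (place-value notation) → 2 (decimal)
Compute 6 ^ 2 = 36
36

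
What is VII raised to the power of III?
Convert VII (Roman numeral) → 5 + 1 + 1 = 7 (decimal)
Convert III (Roman numeral) → 1 + 1 + 1 = 3 (decimal)
Compute 7 ^ 3 = 343
343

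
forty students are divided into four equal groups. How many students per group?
Convert forty (English words) → 40 (decimal)
Convert four (English words) → 4 (decimal)
Compute 40 ÷ 4 = 10
10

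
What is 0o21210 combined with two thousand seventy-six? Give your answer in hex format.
Convert 0o21210 (octal) → 2×4096 + 1×512 + 2×64 + 1×8 = 8840 (decimal)
Convert two thousand seventy-six (English words) → 2×1000 + 76 = 2076 (decimal)
Compute 8840 + 2076 = 10916
Convert 10916 (decimal) → 10916 = 2×4096 + 10×256 + 10×16 + 4 → 0x2AA4 (hexadecimal)
0x2AA4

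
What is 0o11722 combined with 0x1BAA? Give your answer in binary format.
Convert 0o11722 (octal) → 1×4096 + 1×512 + 7×64 + 2×8 + 2 = 5074 (decimal)
Convert 0x1BAA (hexadecimal) → 1×4096 + 11×256 + 10×16 + 10 = 7082 (decimal)
Compute 5074 + 7082 = 12156
Convert 12156 (decimal) → 12156 = 8192 + 2048 + 1024 + 512 + 256 + 64 + 32 + 16 + 8 + 4 → 0b10111101111100 (binary)
0b10111101111100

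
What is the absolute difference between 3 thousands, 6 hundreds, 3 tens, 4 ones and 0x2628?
Convert 3 thousands, 6 hundreds, 3 tens, 4 ones (place-value notation) → 3×1000 + 6×100 + 3×10 + 4 = 3634 (decimal)
Convert 0x2628 (hexadecimal) → 2×4096 + 6×256 + 2×16 + 8 = 9768 (decimal)
Compute |3634 - 9768| = 6134
6134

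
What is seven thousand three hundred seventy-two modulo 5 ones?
Convert seven thousand three hundred seventy-two (English words) → 7×1000 + 3×100 + 72 = 7372 (decimal)
Convert 5 ones (place-value notation) → 5 (decimal)
Compute 7372 mod 5 = 2
2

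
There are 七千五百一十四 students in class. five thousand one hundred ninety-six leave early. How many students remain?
Convert 七千五百一十四 (Chinese numeral) → 7×1000 + 5×100 + 1×10 + 4 = 7514 (decimal)
Convert five thousand one hundred ninety-six (English words) → 5×1000 + 1×100 + 96 = 5196 (decimal)
Compute 7514 - 5196 = 2318
2318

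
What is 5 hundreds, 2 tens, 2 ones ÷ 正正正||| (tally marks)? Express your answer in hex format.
Convert 5 hundreds, 2 tens, 2 ones (place-value notation) → 5×100 + 2×10 + 2 = 522 (decimal)
Convert 正正正||| (tally marks) → 5 + 5 + 5 + 3 = 18 (decimal)
Compute 522 ÷ 18 = 29
Convert 29 (decimal) → 29 = 1×16 + 13 → 0x1D (hexadecimal)
0x1D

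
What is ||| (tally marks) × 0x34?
Convert ||| (tally marks) → 3 (decimal)
Convert 0x34 (hexadecimal) → 3×16 + 4 = 52 (decimal)
Compute 3 × 52 = 156
156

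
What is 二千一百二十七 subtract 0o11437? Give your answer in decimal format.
Convert 二千一百二十七 (Chinese numeral) → 2×1000 + 1×100 + 2×10 + 7 = 2127 (decimal)
Convert 0o11437 (octal) → 1×4096 + 1×512 + 4×64 + 3×8 + 7 = 4895 (decimal)
Compute 2127 - 4895 = -2768
-2768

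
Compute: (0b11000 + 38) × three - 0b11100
Convert 0b11000 (binary) → 16 + 8 = 24 (decimal)
Convert three (English words) → 3 (decimal)
Convert 0b11100 (binary) → 16 + 8 + 4 = 28 (decimal)
Expression in decimal: (24 + 38) × 3 - 28
Parentheses first: 24 + 38 = 62
Multiply: 62 × 3 = 186
Subtract: 186 - 28 = 158
158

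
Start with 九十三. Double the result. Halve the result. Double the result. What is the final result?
Convert 九十三 (Chinese numeral) → 9×10 + 3 = 93 (decimal)
Start: 93
93 × 2 = 186
186 ÷ 2 = 93
93 × 2 = 186
186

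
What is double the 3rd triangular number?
The 3rd triangular number = 3×4/2 = 6
Compute 6 × 2 = 12
12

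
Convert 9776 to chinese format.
Convert 9776 (decimal) → 9776 = 9×1000 + 7×100 + 7×10 + 6 → 九千七百七十六 (Chinese numeral)
九千七百七十六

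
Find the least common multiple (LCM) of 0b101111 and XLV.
Convert 0b101111 (binary) → 32 + 8 + 4 + 2 + 1 = 47 (decimal)
Convert XLV (Roman numeral) → 40 + 5 = 45 (decimal)
Compute lcm(47, 45) = 2115
2115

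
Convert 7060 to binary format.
Convert 7060 (decimal) → 7060 = 4096 + 2048 + 512 + 256 + 128 + 16 + 4 → 0b1101110010100 (binary)
0b1101110010100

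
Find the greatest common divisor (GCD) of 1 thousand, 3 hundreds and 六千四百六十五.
Convert 1 thousand, 3 hundreds (place-value notation) → 1×1000 + 3×100 = 1300 (decimal)
Convert 六千四百六十五 (Chinese numeral) → 6×1000 + 4×100 + 6×10 + 5 = 6465 (decimal)
Compute gcd(1300, 6465) = 5
5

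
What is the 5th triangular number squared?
The 5th triangular number = 5×6/2 = 15
Compute 15² = 15 × 15 = 225
225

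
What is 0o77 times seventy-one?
Convert 0o77 (octal) → 7×8 + 7 = 63 (decimal)
Convert seventy-one (English words) → 71 (decimal)
Compute 63 × 71 = 4473
4473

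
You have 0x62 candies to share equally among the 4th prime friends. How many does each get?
Convert 0x62 (hexadecimal) → 6×16 + 2 = 98 (decimal)
Convert the 4th prime (prime index) → 7 (decimal)
Compute 98 ÷ 7 = 14
14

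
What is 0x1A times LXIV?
Convert 0x1A (hexadecimal) → 1×16 + 10 = 26 (decimal)
Convert LXIV (Roman numeral) → 50 + 10 + 4 = 64 (decimal)
Compute 26 × 64 = 1664
1664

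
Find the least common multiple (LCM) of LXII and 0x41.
Convert LXII (Roman numeral) → 50 + 10 + 1 + 1 = 62 (decimal)
Convert 0x41 (hexadecimal) → 4×16 + 1 = 65 (decimal)
Compute lcm(62, 65) = 4030
4030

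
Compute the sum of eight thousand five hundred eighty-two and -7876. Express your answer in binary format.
Convert eight thousand five hundred eighty-two (English words) → 8×1000 + 5×100 + 82 = 8582 (decimal)
Compute 8582 + -7876 = 706
Convert 706 (decimal) → 706 = 512 + 128 + 64 + 2 → 0b1011000010 (binary)
0b1011000010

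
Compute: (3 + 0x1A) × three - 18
Convert 0x1A (hexadecimal) → 1×16 + 10 = 26 (decimal)
Convert three (English words) → 3 (decimal)
Expression in decimal: (3 + 26) × 3 - 18
Parentheses first: 3 + 26 = 29
Multiply: 29 × 3 = 87
Subtract: 87 - 18 = 69
69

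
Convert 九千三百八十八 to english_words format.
Convert 九千三百八十八 (Chinese numeral) → 9×1000 + 3×100 + 8×10 + 8 = 9388 (decimal)
Convert 9388 (decimal) → 9388 = 9×1000 + 3×100 + 88 → nine thousand three hundred eighty-eight (English words)
nine thousand three hundred eighty-eight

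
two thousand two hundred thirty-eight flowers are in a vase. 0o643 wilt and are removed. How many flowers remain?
Convert two thousand two hundred thirty-eight (English words) → 2×1000 + 2×100 + 38 = 2238 (decimal)
Convert 0o643 (octal) → 6×64 + 4×8 + 3 = 419 (decimal)
Compute 2238 - 419 = 1819
1819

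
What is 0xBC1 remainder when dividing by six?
Convert 0xBC1 (hexadecimal) → 11×256 + 12×16 + 1 = 3009 (decimal)
Convert six (English words) → 6 (decimal)
Compute 3009 mod 6 = 3
3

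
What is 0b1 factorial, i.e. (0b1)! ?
Convert 0b1 (binary) → 1 (decimal)
Compute 1! = 1
1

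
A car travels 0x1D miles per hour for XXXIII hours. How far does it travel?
Convert 0x1D (hexadecimal) → 1×16 + 13 = 29 (decimal)
Convert XXXIII (Roman numeral) → 10 + 10 + 10 + 1 + 1 + 1 = 33 (decimal)
Compute 29 × 33 = 957
957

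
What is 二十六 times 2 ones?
Convert 二十六 (Chinese numeral) → 2×10 + 6 = 26 (decimal)
Convert 2 ones (place-value notation) → 2 (decimal)
Compute 26 × 2 = 52
52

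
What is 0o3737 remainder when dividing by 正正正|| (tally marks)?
Convert 0o3737 (octal) → 3×512 + 7×64 + 3×8 + 7 = 2015 (decimal)
Convert 正正正|| (tally marks) → 5 + 5 + 5 + 2 = 17 (decimal)
Compute 2015 mod 17 = 9
9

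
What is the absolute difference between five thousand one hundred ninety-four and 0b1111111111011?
Convert five thousand one hundred ninety-four (English words) → 5×1000 + 1×100 + 94 = 5194 (decimal)
Convert 0b1111111111011 (binary) → 4096 + 2048 + 1024 + 512 + 256 + 128 + 64 + 32 + 16 + 8 + 2 + 1 = 8187 (decimal)
Compute |5194 - 8187| = 2993
2993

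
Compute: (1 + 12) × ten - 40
Convert ten (English words) → 10 (decimal)
Expression in decimal: (1 + 12) × 10 - 40
Parentheses first: 1 + 12 = 13
Multiply: 13 × 10 = 130
Subtract: 130 - 40 = 90
90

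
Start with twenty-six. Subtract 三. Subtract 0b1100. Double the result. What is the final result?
Convert twenty-six (English words) → 26 (decimal)
Start: 26
Convert 三 (Chinese numeral) → 3 (decimal)
26 - 3 = 23
Convert 0b1100 (binary) → 8 + 4 = 12 (decimal)
23 - 12 = 11
11 × 2 = 22
22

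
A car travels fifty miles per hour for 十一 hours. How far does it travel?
Convert fifty (English words) → 50 (decimal)
Convert 十一 (Chinese numeral) → 1×10 + 1 = 11 (decimal)
Compute 50 × 11 = 550
550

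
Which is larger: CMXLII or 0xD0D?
Convert CMXLII (Roman numeral) → 900 + 40 + 1 + 1 = 942 (decimal)
Convert 0xD0D (hexadecimal) → 13×256 + 13 = 3341 (decimal)
Compare 942 vs 3341: larger = 3341
3341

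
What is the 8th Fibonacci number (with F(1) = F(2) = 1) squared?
The 8th Fibonacci number (with F(1) = F(2) = 1): 1, 1, 2, 3, 5, 8, 13, 21 → 21
Compute 21² = 21 × 21 = 441
441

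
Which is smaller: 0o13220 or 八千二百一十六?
Convert 0o13220 (octal) → 1×4096 + 3×512 + 2×64 + 2×8 = 5776 (decimal)
Convert 八千二百一十六 (Chinese numeral) → 8×1000 + 2×100 + 1×10 + 6 = 8216 (decimal)
Compare 5776 vs 8216: smaller = 5776
5776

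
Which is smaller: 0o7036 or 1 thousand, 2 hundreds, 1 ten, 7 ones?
Convert 0o7036 (octal) → 7×512 + 3×8 + 6 = 3614 (decimal)
Convert 1 thousand, 2 hundreds, 1 ten, 7 ones (place-value notation) → 1×1000 + 2×100 + 1×10 + 7 = 1217 (decimal)
Compare 3614 vs 1217: smaller = 1217
1217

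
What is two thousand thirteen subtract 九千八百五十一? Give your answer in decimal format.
Convert two thousand thirteen (English words) → 2×1000 + 13 = 2013 (decimal)
Convert 九千八百五十一 (Chinese numeral) → 9×1000 + 8×100 + 5×10 + 1 = 9851 (decimal)
Compute 2013 - 9851 = -7838
-7838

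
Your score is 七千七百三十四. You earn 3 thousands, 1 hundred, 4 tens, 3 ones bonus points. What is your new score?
Convert 七千七百三十四 (Chinese numeral) → 7×1000 + 7×100 + 3×10 + 4 = 7734 (decimal)
Convert 3 thousands, 1 hundred, 4 tens, 3 ones (place-value notation) → 3×1000 + 1×100 + 4×10 + 3 = 3143 (decimal)
Compute 7734 + 3143 = 10877
10877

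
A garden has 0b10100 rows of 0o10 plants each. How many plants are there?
Convert 0o10 (octal) → 1×8 = 8 (decimal)
Convert 0b10100 (binary) → 16 + 4 = 20 (decimal)
Compute 8 × 20 = 160
160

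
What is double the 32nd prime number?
The 32nd prime number = 131
Compute 131 × 2 = 262
262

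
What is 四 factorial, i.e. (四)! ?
Convert 四 (Chinese numeral) → 4 (decimal)
Compute 4! = 24
24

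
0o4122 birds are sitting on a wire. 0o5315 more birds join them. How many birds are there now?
Convert 0o4122 (octal) → 4×512 + 1×64 + 2×8 + 2 = 2130 (decimal)
Convert 0o5315 (octal) → 5×512 + 3×64 + 1×8 + 5 = 2765 (decimal)
Compute 2130 + 2765 = 4895
4895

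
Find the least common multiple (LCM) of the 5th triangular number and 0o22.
Convert the 5th triangular number (triangular index) → 5×6/2 = 15 (decimal)
Convert 0o22 (octal) → 2×8 + 2 = 18 (decimal)
Compute lcm(15, 18) = 90
90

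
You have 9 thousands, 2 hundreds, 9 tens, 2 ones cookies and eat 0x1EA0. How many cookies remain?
Convert 9 thousands, 2 hundreds, 9 tens, 2 ones (place-value notation) → 9×1000 + 2×100 + 9×10 + 2 = 9292 (decimal)
Convert 0x1EA0 (hexadecimal) → 1×4096 + 14×256 + 10×16 = 7840 (decimal)
Compute 9292 - 7840 = 1452
1452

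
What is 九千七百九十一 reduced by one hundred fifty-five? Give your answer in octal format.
Convert 九千七百九十一 (Chinese numeral) → 9×1000 + 7×100 + 9×10 + 1 = 9791 (decimal)
Convert one hundred fifty-five (English words) → 1×100 + 55 = 155 (decimal)
Compute 9791 - 155 = 9636
Convert 9636 (decimal) → 9636 = 2×4096 + 2×512 + 6×64 + 4×8 + 4 → 0o22644 (octal)
0o22644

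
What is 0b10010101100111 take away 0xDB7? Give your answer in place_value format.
Convert 0b10010101100111 (binary) → 8192 + 1024 + 256 + 64 + 32 + 4 + 2 + 1 = 9575 (decimal)
Convert 0xDB7 (hexadecimal) → 13×256 + 11×16 + 7 = 3511 (decimal)
Compute 9575 - 3511 = 6064
Convert 6064 (decimal) → 6064 = 6×1000 + 6×10 + 4 → 6 thousands, 6 tens, 4 ones (place-value notation)
6 thousands, 6 tens, 4 ones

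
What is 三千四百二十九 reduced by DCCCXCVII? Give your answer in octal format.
Convert 三千四百二十九 (Chinese numeral) → 3×1000 + 4×100 + 2×10 + 9 = 3429 (decimal)
Convert DCCCXCVII (Roman numeral) → 500 + 100 + 100 + 100 + 90 + 5 + 1 + 1 = 897 (decimal)
Compute 3429 - 897 = 2532
Convert 2532 (decimal) → 2532 = 4×512 + 7×64 + 4×8 + 4 → 0o4744 (octal)
0o4744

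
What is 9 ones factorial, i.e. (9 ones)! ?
Convert 9 ones (place-value notation) → 9 (decimal)
Compute 9! = 362880
362880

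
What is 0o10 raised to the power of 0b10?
Convert 0o10 (octal) → 1×8 = 8 (decimal)
Convert 0b10 (binary) → 2 (decimal)
Compute 8 ^ 2 = 64
64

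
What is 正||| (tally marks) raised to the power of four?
Convert 正||| (tally marks) → 5 + 3 = 8 (decimal)
Convert four (English words) → 4 (decimal)
Compute 8 ^ 4 = 4096
4096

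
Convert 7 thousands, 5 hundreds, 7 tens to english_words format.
Convert 7 thousands, 5 hundreds, 7 tens (place-value notation) → 7×1000 + 5×100 + 7×10 = 7570 (decimal)
Convert 7570 (decimal) → 7570 = 7×1000 + 5×100 + 70 → seven thousand five hundred seventy (English words)
seven thousand five hundred seventy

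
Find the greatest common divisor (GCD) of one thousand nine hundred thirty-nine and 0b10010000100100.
Convert one thousand nine hundred thirty-nine (English words) → 1×1000 + 9×100 + 39 = 1939 (decimal)
Convert 0b10010000100100 (binary) → 8192 + 1024 + 32 + 4 = 9252 (decimal)
Compute gcd(1939, 9252) = 1
1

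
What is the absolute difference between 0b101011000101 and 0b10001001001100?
Convert 0b101011000101 (binary) → 2048 + 512 + 128 + 64 + 4 + 1 = 2757 (decimal)
Convert 0b10001001001100 (binary) → 8192 + 512 + 64 + 8 + 4 = 8780 (decimal)
Compute |2757 - 8780| = 6023
6023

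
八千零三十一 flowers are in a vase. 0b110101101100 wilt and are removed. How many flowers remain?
Convert 八千零三十一 (Chinese numeral) → 8×1000 + 3×10 + 1 = 8031 (decimal)
Convert 0b110101101100 (binary) → 2048 + 1024 + 256 + 64 + 32 + 8 + 4 = 3436 (decimal)
Compute 8031 - 3436 = 4595
4595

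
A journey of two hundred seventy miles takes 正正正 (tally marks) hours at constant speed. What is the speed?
Convert two hundred seventy (English words) → 2×100 + 70 = 270 (decimal)
Convert 正正正 (tally marks) → 5 + 5 + 5 = 15 (decimal)
Compute 270 ÷ 15 = 18
18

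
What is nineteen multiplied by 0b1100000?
Convert nineteen (English words) → 19 (decimal)
Convert 0b1100000 (binary) → 64 + 32 = 96 (decimal)
Compute 19 × 96 = 1824
1824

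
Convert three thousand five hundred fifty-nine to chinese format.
Convert three thousand five hundred fifty-nine (English words) → 3×1000 + 5×100 + 59 = 3559 (decimal)
Convert 3559 (decimal) → 3559 = 3×1000 + 5×100 + 5×10 + 9 → 三千五百五十九 (Chinese numeral)
三千五百五十九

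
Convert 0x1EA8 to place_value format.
Convert 0x1EA8 (hexadecimal) → 1×4096 + 14×256 + 10×16 + 8 = 7848 (decimal)
Convert 7848 (decimal) → 7848 = 7×1000 + 8×100 + 4×10 + 8 → 7 thousands, 8 hundreds, 4 tens, 8 ones (place-value notation)
7 thousands, 8 hundreds, 4 tens, 8 ones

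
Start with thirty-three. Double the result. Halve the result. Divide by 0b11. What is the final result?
Convert thirty-three (English words) → 33 (decimal)
Start: 33
33 × 2 = 66
66 ÷ 2 = 33
Convert 0b11 (binary) → 2 + 1 = 3 (decimal)
33 ÷ 3 = 11
11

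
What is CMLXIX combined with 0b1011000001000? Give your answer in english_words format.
Convert CMLXIX (Roman numeral) → 900 + 50 + 10 + 9 = 969 (decimal)
Convert 0b1011000001000 (binary) → 4096 + 1024 + 512 + 8 = 5640 (decimal)
Compute 969 + 5640 = 6609
Convert 6609 (decimal) → 6609 = 6×1000 + 6×100 + 9 → six thousand six hundred nine (English words)
six thousand six hundred nine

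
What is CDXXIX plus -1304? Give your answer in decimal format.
Convert CDXXIX (Roman numeral) → 400 + 10 + 10 + 9 = 429 (decimal)
Compute 429 + -1304 = -875
-875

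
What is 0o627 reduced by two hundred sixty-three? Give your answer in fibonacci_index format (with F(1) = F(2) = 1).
Convert 0o627 (octal) → 6×64 + 2×8 + 7 = 407 (decimal)
Convert two hundred sixty-three (English words) → 2×100 + 63 = 263 (decimal)
Compute 407 - 263 = 144
Convert 144 (decimal) → 1, 1, 2, 3, 5, 8, 13, 21, 34, 55, 89, 144 → the 12th Fibonacci number (Fibonacci index)
the 12th Fibonacci number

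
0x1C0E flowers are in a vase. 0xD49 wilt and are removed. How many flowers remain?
Convert 0x1C0E (hexadecimal) → 1×4096 + 12×256 + 14 = 7182 (decimal)
Convert 0xD49 (hexadecimal) → 13×256 + 4×16 + 9 = 3401 (decimal)
Compute 7182 - 3401 = 3781
3781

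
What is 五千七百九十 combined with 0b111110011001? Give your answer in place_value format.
Convert 五千七百九十 (Chinese numeral) → 5×1000 + 7×100 + 9×10 = 5790 (decimal)
Convert 0b111110011001 (binary) → 2048 + 1024 + 512 + 256 + 128 + 16 + 8 + 1 = 3993 (decimal)
Compute 5790 + 3993 = 9783
Convert 9783 (decimal) → 9783 = 9×1000 + 7×100 + 8×10 + 3 → 9 thousands, 7 hundreds, 8 tens, 3 ones (place-value notation)
9 thousands, 7 hundreds, 8 tens, 3 ones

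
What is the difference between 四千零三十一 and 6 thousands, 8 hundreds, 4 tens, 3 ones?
Convert 四千零三十一 (Chinese numeral) → 4×1000 + 3×10 + 1 = 4031 (decimal)
Convert 6 thousands, 8 hundreds, 4 tens, 3 ones (place-value notation) → 6×1000 + 8×100 + 4×10 + 3 = 6843 (decimal)
Difference: |4031 - 6843| = 2812
2812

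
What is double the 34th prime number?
The 34th prime number = 139
Compute 139 × 2 = 278
278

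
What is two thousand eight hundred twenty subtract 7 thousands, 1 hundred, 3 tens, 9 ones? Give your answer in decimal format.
Convert two thousand eight hundred twenty (English words) → 2×1000 + 8×100 + 20 = 2820 (decimal)
Convert 7 thousands, 1 hundred, 3 tens, 9 ones (place-value notation) → 7×1000 + 1×100 + 3×10 + 9 = 7139 (decimal)
Compute 2820 - 7139 = -4319
-4319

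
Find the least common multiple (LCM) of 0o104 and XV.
Convert 0o104 (octal) → 1×64 + 4 = 68 (decimal)
Convert XV (Roman numeral) → 10 + 5 = 15 (decimal)
Compute lcm(68, 15) = 1020
1020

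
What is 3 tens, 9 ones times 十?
Convert 3 tens, 9 ones (place-value notation) → 3×10 + 9 = 39 (decimal)
Convert 十 (Chinese numeral) → 1×10 = 10 (decimal)
Compute 39 × 10 = 390
390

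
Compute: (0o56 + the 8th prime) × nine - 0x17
Convert 0o56 (octal) → 5×8 + 6 = 46 (decimal)
Convert the 8th prime (prime index) → 19 (decimal)
Convert nine (English words) → 9 (decimal)
Convert 0x17 (hexadecimal) → 1×16 + 7 = 23 (decimal)
Expression in decimal: (46 + 19) × 9 - 23
Parentheses first: 46 + 19 = 65
Multiply: 65 × 9 = 585
Subtract: 585 - 23 = 562
562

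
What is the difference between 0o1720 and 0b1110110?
Convert 0o1720 (octal) → 1×512 + 7×64 + 2×8 = 976 (decimal)
Convert 0b1110110 (binary) → 64 + 32 + 16 + 4 + 2 = 118 (decimal)
Difference: |976 - 118| = 858
858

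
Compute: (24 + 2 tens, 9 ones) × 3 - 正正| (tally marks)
Convert 2 tens, 9 ones (place-value notation) → 2×10 + 9 = 29 (decimal)
Convert 正正| (tally marks) → 5 + 5 + 1 = 11 (decimal)
Expression in decimal: (24 + 29) × 3 - 11
Parentheses first: 24 + 29 = 53
Multiply: 53 × 3 = 159
Subtract: 159 - 11 = 148
148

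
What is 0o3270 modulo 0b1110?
Convert 0o3270 (octal) → 3×512 + 2×64 + 7×8 = 1720 (decimal)
Convert 0b1110 (binary) → 8 + 4 + 2 = 14 (decimal)
Compute 1720 mod 14 = 12
12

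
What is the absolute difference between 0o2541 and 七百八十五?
Convert 0o2541 (octal) → 2×512 + 5×64 + 4×8 + 1 = 1377 (decimal)
Convert 七百八十五 (Chinese numeral) → 7×100 + 8×10 + 5 = 785 (decimal)
Compute |1377 - 785| = 592
592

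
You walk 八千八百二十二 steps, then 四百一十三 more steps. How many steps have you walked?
Convert 八千八百二十二 (Chinese numeral) → 8×1000 + 8×100 + 2×10 + 2 = 8822 (decimal)
Convert 四百一十三 (Chinese numeral) → 4×100 + 1×10 + 3 = 413 (decimal)
Compute 8822 + 413 = 9235
9235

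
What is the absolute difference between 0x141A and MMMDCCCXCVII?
Convert 0x141A (hexadecimal) → 1×4096 + 4×256 + 1×16 + 10 = 5146 (decimal)
Convert MMMDCCCXCVII (Roman numeral) → 1000 + 1000 + 1000 + 500 + 100 + 100 + 100 + 90 + 5 + 1 + 1 = 3897 (decimal)
Compute |5146 - 3897| = 1249
1249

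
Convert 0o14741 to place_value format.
Convert 0o14741 (octal) → 1×4096 + 4×512 + 7×64 + 4×8 + 1 = 6625 (decimal)
Convert 6625 (decimal) → 6625 = 6×1000 + 6×100 + 2×10 + 5 → 6 thousands, 6 hundreds, 2 tens, 5 ones (place-value notation)
6 thousands, 6 hundreds, 2 tens, 5 ones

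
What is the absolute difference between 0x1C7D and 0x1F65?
Convert 0x1C7D (hexadecimal) → 1×4096 + 12×256 + 7×16 + 13 = 7293 (decimal)
Convert 0x1F65 (hexadecimal) → 1×4096 + 15×256 + 6×16 + 5 = 8037 (decimal)
Compute |7293 - 8037| = 744
744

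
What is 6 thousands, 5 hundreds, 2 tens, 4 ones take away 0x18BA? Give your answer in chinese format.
Convert 6 thousands, 5 hundreds, 2 tens, 4 ones (place-value notation) → 6×1000 + 5×100 + 2×10 + 4 = 6524 (decimal)
Convert 0x18BA (hexadecimal) → 1×4096 + 8×256 + 11×16 + 10 = 6330 (decimal)
Compute 6524 - 6330 = 194
Convert 194 (decimal) → 194 = 1×100 + 9×10 + 4 → 一百九十四 (Chinese numeral)
一百九十四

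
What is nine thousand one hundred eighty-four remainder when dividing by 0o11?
Convert nine thousand one hundred eighty-four (English words) → 9×1000 + 1×100 + 84 = 9184 (decimal)
Convert 0o11 (octal) → 1×8 + 1 = 9 (decimal)
Compute 9184 mod 9 = 4
4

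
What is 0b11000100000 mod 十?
Convert 0b11000100000 (binary) → 1024 + 512 + 32 = 1568 (decimal)
Convert 十 (Chinese numeral) → 1×10 = 10 (decimal)
Compute 1568 mod 10 = 8
8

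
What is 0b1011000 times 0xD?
Convert 0b1011000 (binary) → 64 + 16 + 8 = 88 (decimal)
Convert 0xD (hexadecimal) → 13 (decimal)
Compute 88 × 13 = 1144
1144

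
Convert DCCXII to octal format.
Convert DCCXII (Roman numeral) → 500 + 100 + 100 + 10 + 1 + 1 = 712 (decimal)
Convert 712 (decimal) → 712 = 1×512 + 3×64 + 1×8 → 0o1310 (octal)
0o1310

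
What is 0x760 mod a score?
Convert 0x760 (hexadecimal) → 7×256 + 6×16 = 1888 (decimal)
Convert a score (colloquial) → 20 (decimal)
Compute 1888 mod 20 = 8
8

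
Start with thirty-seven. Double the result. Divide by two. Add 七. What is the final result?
Convert thirty-seven (English words) → 37 (decimal)
Start: 37
37 × 2 = 74
Convert two (English words) → 2 (decimal)
74 ÷ 2 = 37
Convert 七 (Chinese numeral) → 7 (decimal)
37 + 7 = 44
44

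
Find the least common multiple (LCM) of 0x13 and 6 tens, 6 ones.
Convert 0x13 (hexadecimal) → 1×16 + 3 = 19 (decimal)
Convert 6 tens, 6 ones (place-value notation) → 6×10 + 6 = 66 (decimal)
Compute lcm(19, 66) = 1254
1254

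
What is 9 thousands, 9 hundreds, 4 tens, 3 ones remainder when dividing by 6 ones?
Convert 9 thousands, 9 hundreds, 4 tens, 3 ones (place-value notation) → 9×1000 + 9×100 + 4×10 + 3 = 9943 (decimal)
Convert 6 ones (place-value notation) → 6 (decimal)
Compute 9943 mod 6 = 1
1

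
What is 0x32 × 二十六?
Convert 0x32 (hexadecimal) → 3×16 + 2 = 50 (decimal)
Convert 二十六 (Chinese numeral) → 2×10 + 6 = 26 (decimal)
Compute 50 × 26 = 1300
1300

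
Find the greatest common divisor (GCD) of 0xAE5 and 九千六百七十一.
Convert 0xAE5 (hexadecimal) → 10×256 + 14×16 + 5 = 2789 (decimal)
Convert 九千六百七十一 (Chinese numeral) → 9×1000 + 6×100 + 7×10 + 1 = 9671 (decimal)
Compute gcd(2789, 9671) = 1
1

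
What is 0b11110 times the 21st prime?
Convert 0b11110 (binary) → 16 + 8 + 4 + 2 = 30 (decimal)
Convert the 21st prime (prime index) → 73 (decimal)
Compute 30 × 73 = 2190
2190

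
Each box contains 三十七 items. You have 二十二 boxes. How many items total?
Convert 三十七 (Chinese numeral) → 3×10 + 7 = 37 (decimal)
Convert 二十二 (Chinese numeral) → 2×10 + 2 = 22 (decimal)
Compute 37 × 22 = 814
814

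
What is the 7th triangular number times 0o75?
Convert the 7th triangular number (triangular index) → 7×8/2 = 28 (decimal)
Convert 0o75 (octal) → 7×8 + 5 = 61 (decimal)
Compute 28 × 61 = 1708
1708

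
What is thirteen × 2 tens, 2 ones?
Convert thirteen (English words) → 13 (decimal)
Convert 2 tens, 2 ones (place-value notation) → 2×10 + 2 = 22 (decimal)
Compute 13 × 22 = 286
286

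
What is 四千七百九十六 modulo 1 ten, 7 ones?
Convert 四千七百九十六 (Chinese numeral) → 4×1000 + 7×100 + 9×10 + 6 = 4796 (decimal)
Convert 1 ten, 7 ones (place-value notation) → 1×10 + 7 = 17 (decimal)
Compute 4796 mod 17 = 2
2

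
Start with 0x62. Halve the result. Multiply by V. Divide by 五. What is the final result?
Convert 0x62 (hexadecimal) → 6×16 + 2 = 98 (decimal)
Start: 98
98 ÷ 2 = 49
Convert V (Roman numeral) → 5 (decimal)
49 × 5 = 245
Convert 五 (Chinese numeral) → 5 (decimal)
245 ÷ 5 = 49
49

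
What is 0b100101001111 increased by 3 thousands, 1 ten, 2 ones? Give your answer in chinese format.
Convert 0b100101001111 (binary) → 2048 + 256 + 64 + 8 + 4 + 2 + 1 = 2383 (decimal)
Convert 3 thousands, 1 ten, 2 ones (place-value notation) → 3×1000 + 1×10 + 2 = 3012 (decimal)
Compute 2383 + 3012 = 5395
Convert 5395 (decimal) → 5395 = 5×1000 + 3×100 + 9×10 + 5 → 五千三百九十五 (Chinese numeral)
五千三百九十五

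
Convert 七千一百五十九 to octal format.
Convert 七千一百五十九 (Chinese numeral) → 7×1000 + 1×100 + 5×10 + 9 = 7159 (decimal)
Convert 7159 (decimal) → 7159 = 1×4096 + 5×512 + 7×64 + 6×8 + 7 → 0o15767 (octal)
0o15767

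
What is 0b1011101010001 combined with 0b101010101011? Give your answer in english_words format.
Convert 0b1011101010001 (binary) → 4096 + 1024 + 512 + 256 + 64 + 16 + 1 = 5969 (decimal)
Convert 0b101010101011 (binary) → 2048 + 512 + 128 + 32 + 8 + 2 + 1 = 2731 (decimal)
Compute 5969 + 2731 = 8700
Convert 8700 (decimal) → 8700 = 8×1000 + 7×100 → eight thousand seven hundred (English words)
eight thousand seven hundred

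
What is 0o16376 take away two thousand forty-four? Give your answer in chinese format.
Convert 0o16376 (octal) → 1×4096 + 6×512 + 3×64 + 7×8 + 6 = 7422 (decimal)
Convert two thousand forty-four (English words) → 2×1000 + 44 = 2044 (decimal)
Compute 7422 - 2044 = 5378
Convert 5378 (decimal) → 5378 = 5×1000 + 3×100 + 7×10 + 8 → 五千三百七十八 (Chinese numeral)
五千三百七十八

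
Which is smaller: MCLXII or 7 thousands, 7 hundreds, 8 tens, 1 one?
Convert MCLXII (Roman numeral) → 1000 + 100 + 50 + 10 + 1 + 1 = 1162 (decimal)
Convert 7 thousands, 7 hundreds, 8 tens, 1 one (place-value notation) → 7×1000 + 7×100 + 8×10 + 1 = 7781 (decimal)
Compare 1162 vs 7781: smaller = 1162
1162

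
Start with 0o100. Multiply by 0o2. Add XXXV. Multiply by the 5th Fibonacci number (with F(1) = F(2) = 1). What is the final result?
Convert 0o100 (octal) → 1×64 = 64 (decimal)
Start: 64
Convert 0o2 (octal) → 2 (decimal)
64 × 2 = 128
Convert XXXV (Roman numeral) → 10 + 10 + 10 + 5 = 35 (decimal)
128 + 35 = 163
Convert the 5th Fibonacci number (with F(1) = F(2) = 1) (Fibonacci index) → 1, 1, 2, 3, 5 → 5 (decimal)
163 × 5 = 815
815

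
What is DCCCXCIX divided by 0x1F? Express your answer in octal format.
Convert DCCCXCIX (Roman numeral) → 500 + 100 + 100 + 100 + 90 + 9 = 899 (decimal)
Convert 0x1F (hexadecimal) → 1×16 + 15 = 31 (decimal)
Compute 899 ÷ 31 = 29
Convert 29 (decimal) → 29 = 3×8 + 5 → 0o35 (octal)
0o35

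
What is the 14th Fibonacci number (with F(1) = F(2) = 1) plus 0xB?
The 14th Fibonacci number (with F(1) = F(2) = 1): 1, 1, 2, 3, 5, 8, 13, 21, 34, 55, 89, 144, 233, 377 → 377
Convert 0xB (hexadecimal) → 11 (decimal)
Compute 377 + 11 = 388
388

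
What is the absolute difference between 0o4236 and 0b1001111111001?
Convert 0o4236 (octal) → 4×512 + 2×64 + 3×8 + 6 = 2206 (decimal)
Convert 0b1001111111001 (binary) → 4096 + 512 + 256 + 128 + 64 + 32 + 16 + 8 + 1 = 5113 (decimal)
Compute |2206 - 5113| = 2907
2907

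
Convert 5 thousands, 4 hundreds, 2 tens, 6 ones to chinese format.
Convert 5 thousands, 4 hundreds, 2 tens, 6 ones (place-value notation) → 5×1000 + 4×100 + 2×10 + 6 = 5426 (decimal)
Convert 5426 (decimal) → 5426 = 5×1000 + 4×100 + 2×10 + 6 → 五千四百二十六 (Chinese numeral)
五千四百二十六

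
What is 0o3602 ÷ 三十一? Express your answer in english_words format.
Convert 0o3602 (octal) → 3×512 + 6×64 + 2 = 1922 (decimal)
Convert 三十一 (Chinese numeral) → 3×10 + 1 = 31 (decimal)
Compute 1922 ÷ 31 = 62
Convert 62 (decimal) → sixty-two (English words)
sixty-two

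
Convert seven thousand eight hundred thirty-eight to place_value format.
Convert seven thousand eight hundred thirty-eight (English words) → 7×1000 + 8×100 + 38 = 7838 (decimal)
Convert 7838 (decimal) → 7838 = 7×1000 + 8×100 + 3×10 + 8 → 7 thousands, 8 hundreds, 3 tens, 8 ones (place-value notation)
7 thousands, 8 hundreds, 3 tens, 8 ones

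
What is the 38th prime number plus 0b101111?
The 38th prime number = 163
Convert 0b101111 (binary) → 32 + 8 + 4 + 2 + 1 = 47 (decimal)
Compute 163 + 47 = 210
210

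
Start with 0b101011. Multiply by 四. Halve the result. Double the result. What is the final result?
Convert 0b101011 (binary) → 32 + 8 + 2 + 1 = 43 (decimal)
Start: 43
Convert 四 (Chinese numeral) → 4 (decimal)
43 × 4 = 172
172 ÷ 2 = 86
86 × 2 = 172
172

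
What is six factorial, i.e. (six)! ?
Convert six (English words) → 6 (decimal)
Compute 6! = 720
720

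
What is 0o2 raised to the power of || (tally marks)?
Convert 0o2 (octal) → 2 (decimal)
Convert || (tally marks) → 2 (decimal)
Compute 2 ^ 2 = 4
4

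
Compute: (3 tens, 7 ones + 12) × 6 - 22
Convert 3 tens, 7 ones (place-value notation) → 3×10 + 7 = 37 (decimal)
Expression in decimal: (37 + 12) × 6 - 22
Parentheses first: 37 + 12 = 49
Multiply: 49 × 6 = 294
Subtract: 294 - 22 = 272
272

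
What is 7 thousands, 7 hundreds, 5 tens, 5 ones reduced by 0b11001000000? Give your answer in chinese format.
Convert 7 thousands, 7 hundreds, 5 tens, 5 ones (place-value notation) → 7×1000 + 7×100 + 5×10 + 5 = 7755 (decimal)
Convert 0b11001000000 (binary) → 1024 + 512 + 64 = 1600 (decimal)
Compute 7755 - 1600 = 6155
Convert 6155 (decimal) → 6155 = 6×1000 + 1×100 + 5×10 + 5 → 六千一百五十五 (Chinese numeral)
六千一百五十五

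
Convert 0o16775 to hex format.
Convert 0o16775 (octal) → 1×4096 + 6×512 + 7×64 + 7×8 + 5 = 7677 (decimal)
Convert 7677 (decimal) → 7677 = 1×4096 + 13×256 + 15×16 + 13 → 0x1DFD (hexadecimal)
0x1DFD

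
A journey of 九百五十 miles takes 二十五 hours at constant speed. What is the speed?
Convert 九百五十 (Chinese numeral) → 9×100 + 5×10 = 950 (decimal)
Convert 二十五 (Chinese numeral) → 2×10 + 5 = 25 (decimal)
Compute 950 ÷ 25 = 38
38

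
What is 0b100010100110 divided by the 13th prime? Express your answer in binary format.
Convert 0b100010100110 (binary) → 2048 + 128 + 32 + 4 + 2 = 2214 (decimal)
Convert the 13th prime (prime index) → 41 (decimal)
Compute 2214 ÷ 41 = 54
Convert 54 (decimal) → 54 = 32 + 16 + 4 + 2 → 0b110110 (binary)
0b110110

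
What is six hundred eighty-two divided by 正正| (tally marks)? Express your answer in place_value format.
Convert six hundred eighty-two (English words) → 6×100 + 82 = 682 (decimal)
Convert 正正| (tally marks) → 5 + 5 + 1 = 11 (decimal)
Compute 682 ÷ 11 = 62
Convert 62 (decimal) → 62 = 6×10 + 2 → 6 tens, 2 ones (place-value notation)
6 tens, 2 ones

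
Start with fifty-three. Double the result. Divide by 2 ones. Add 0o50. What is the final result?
Convert fifty-three (English words) → 53 (decimal)
Start: 53
53 × 2 = 106
Convert 2 ones (place-value notation) → 2 (decimal)
106 ÷ 2 = 53
Convert 0o50 (octal) → 5×8 = 40 (decimal)
53 + 40 = 93
93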